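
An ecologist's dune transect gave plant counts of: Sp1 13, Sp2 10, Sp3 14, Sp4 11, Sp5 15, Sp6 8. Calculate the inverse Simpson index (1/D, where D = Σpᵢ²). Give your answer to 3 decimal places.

Total N = 13+10+14+11+15+8 = 71, so the proportions are 0.1830986, 0.1408451, 0.1971831, 0.1549296, 0.2112676, 0.1126761 (working shown to 7 dp, full precision carried).
D = 0.1830986² + 0.1408451² + 0.1971831² + 0.1549296² + 0.2112676² + 0.1126761² = 0.0335251 + 0.0198373 + 0.0388812 + 0.0240032 + 0.0446340 + 0.0126959 = 0.1735767.
So 1/D = 5.76114, i.e. 5.761 to 3 decimal places.

5.761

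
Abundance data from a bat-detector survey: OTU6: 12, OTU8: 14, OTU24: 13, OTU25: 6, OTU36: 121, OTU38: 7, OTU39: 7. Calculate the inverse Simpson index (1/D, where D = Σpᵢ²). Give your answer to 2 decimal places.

2.12

Total N = 12+14+13+6+121+7+7 = 180, so the proportions are 0.06667, 0.07778, 0.07222, 0.03333, 0.67222, 0.03889, 0.03889 (working shown to 5 dp, full precision carried).
D = 0.06667² + 0.07778² + 0.07222² + 0.03333² + 0.67222² + 0.03889² + 0.03889² = 0.00444 + 0.00605 + 0.00522 + 0.00111 + 0.45188 + 0.00151 + 0.00151 = 0.47173.
So 1/D = 2.1199, i.e. 2.12 to 2 decimal places.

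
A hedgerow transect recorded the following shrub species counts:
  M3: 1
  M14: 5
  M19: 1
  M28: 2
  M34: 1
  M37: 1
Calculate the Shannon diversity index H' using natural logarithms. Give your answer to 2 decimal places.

Total N = 1+5+1+2+1+1 = 11, so the proportions are 0.0909, 0.4545, 0.0909, 0.1818, 0.0909, 0.0909 (working shown to 4 dp, full precision carried).
Each pᵢ ln pᵢ term: 0.0909×(-2.3979)=-0.2180, 0.4545×(-0.7885)=-0.3584, 0.0909×(-2.3979)=-0.2180, 0.1818×(-1.7047)=-0.3100, 0.0909×(-2.3979)=-0.2180, 0.0909×(-2.3979)=-0.2180.
Sum = -1.5403, so H' = 1.54.

1.54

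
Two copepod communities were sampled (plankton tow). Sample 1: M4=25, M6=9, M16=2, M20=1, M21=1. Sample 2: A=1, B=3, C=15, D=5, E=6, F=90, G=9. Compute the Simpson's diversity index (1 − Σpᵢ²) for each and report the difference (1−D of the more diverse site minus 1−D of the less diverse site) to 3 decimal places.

Sample 1: N=38, proportions 0.65789, 0.23684, 0.05263, 0.02632, 0.02632, giving 1−D = 0.50693 (working shown to 5 dp, full precision carried).
Sample 2: N=129, proportions 0.00775, 0.02326, 0.11628, 0.03876, 0.04651, 0.69767, 0.06977, giving 1−D = 0.49060.
Difference = |0.50693 − 0.49060| = 0.01633, i.e. 0.016 to 3 decimal places.

0.016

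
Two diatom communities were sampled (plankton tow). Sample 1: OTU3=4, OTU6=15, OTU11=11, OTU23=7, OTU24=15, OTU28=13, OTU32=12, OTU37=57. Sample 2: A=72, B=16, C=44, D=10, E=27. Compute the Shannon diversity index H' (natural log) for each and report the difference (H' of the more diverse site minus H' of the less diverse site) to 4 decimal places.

0.3632

Sample 1: N=134, proportions 0.029851, 0.11194, 0.08209, 0.052239, 0.11194, 0.097015, 0.089552, 0.425373, giving H' = 1.760511 (working shown to 6 dp, full precision carried).
Sample 2: N=169, proportions 0.426036, 0.094675, 0.260355, 0.059172, 0.159763, giving H' = 1.397359.
Difference = |1.760511 − 1.397359| = 0.363152, i.e. 0.3632 to 4 decimal places.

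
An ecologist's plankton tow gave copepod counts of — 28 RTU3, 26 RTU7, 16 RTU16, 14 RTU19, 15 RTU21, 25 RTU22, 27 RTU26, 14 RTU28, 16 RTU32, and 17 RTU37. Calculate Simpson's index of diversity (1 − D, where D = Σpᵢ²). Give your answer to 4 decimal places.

Total N = 28+26+16+14+15+25+27+14+16+17 = 198, so the proportions are 0.141414, 0.131313, 0.080808, 0.070707, 0.075758, 0.126263, 0.136364, 0.070707, 0.080808, 0.085859 (working shown to 6 dp, full precision carried).
D = 0.141414² + 0.131313² + 0.080808² + 0.070707² + 0.075758² + 0.126263² + 0.136364² + 0.070707² + 0.080808² + 0.085859² = 0.019998 + 0.017243 + 0.006530 + 0.004999 + 0.005739 + 0.015942 + 0.018595 + 0.004999 + 0.006530 + 0.007372 = 0.107948.
So 1 − D = 0.892052, i.e. 0.8921 to 4 decimal places.

0.8921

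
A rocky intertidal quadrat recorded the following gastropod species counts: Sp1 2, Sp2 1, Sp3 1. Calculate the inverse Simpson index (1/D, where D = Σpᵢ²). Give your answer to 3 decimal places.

2.667

Total N = 2+1+1 = 4, so the proportions are 0.5, 0.25, 0.25 (working shown to 6 dp, full precision carried).
D = 0.5² + 0.25² + 0.25² = 0.250000 + 0.062500 + 0.062500 = 0.375000.
So 1/D = 2.66667, i.e. 2.667 to 3 decimal places.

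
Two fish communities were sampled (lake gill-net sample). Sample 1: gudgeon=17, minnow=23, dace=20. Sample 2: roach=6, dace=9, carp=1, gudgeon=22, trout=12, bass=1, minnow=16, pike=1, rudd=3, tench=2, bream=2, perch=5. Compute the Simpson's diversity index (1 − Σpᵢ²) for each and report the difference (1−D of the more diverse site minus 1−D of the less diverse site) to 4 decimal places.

0.1749

Sample 1: N=60, proportions 0.2833333, 0.3833333, 0.3333333, giving 1−D = 0.6616667 (working shown to 7 dp, full precision carried).
Sample 2: N=80, proportions 0.075, 0.1125, 0.0125, 0.275, 0.15, 0.0125, 0.2, 0.0125, 0.0375, 0.025, 0.025, 0.0625, giving 1−D = 0.8365625.
Difference = |0.6616667 − 0.8365625| = 0.1748958, i.e. 0.1749 to 4 decimal places.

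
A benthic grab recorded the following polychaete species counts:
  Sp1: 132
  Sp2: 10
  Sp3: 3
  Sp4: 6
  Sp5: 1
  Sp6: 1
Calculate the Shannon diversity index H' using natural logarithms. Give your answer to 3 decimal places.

0.576

Total N = 132+10+3+6+1+1 = 153, so the proportions are 0.86275, 0.06536, 0.01961, 0.03922, 0.00654, 0.00654 (working shown to 5 dp, full precision carried).
Each pᵢ ln pᵢ term: 0.86275×(-0.14764)=-0.12737, 0.06536×(-2.72785)=-0.17829, 0.01961×(-3.93183)=-0.07709, 0.03922×(-3.23868)=-0.12701, 0.00654×(-5.03044)=-0.03288, 0.00654×(-5.03044)=-0.03288.
Sum = -0.57552, so H' = 0.576.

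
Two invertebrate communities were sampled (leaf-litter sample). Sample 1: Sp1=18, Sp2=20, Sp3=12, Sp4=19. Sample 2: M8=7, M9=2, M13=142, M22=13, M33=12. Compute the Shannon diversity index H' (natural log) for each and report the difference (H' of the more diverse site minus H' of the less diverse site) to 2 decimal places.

0.64

Sample 1: N=69, proportions 0.2609, 0.2899, 0.1739, 0.2754, giving H' = 1.3688 (working shown to 4 dp, full precision carried).
Sample 2: N=176, proportions 0.0398, 0.0114, 0.8068, 0.0739, 0.0682, giving H' = 0.7279.
Difference = |1.3688 − 0.7279| = 0.6409, i.e. 0.64 to 2 decimal places.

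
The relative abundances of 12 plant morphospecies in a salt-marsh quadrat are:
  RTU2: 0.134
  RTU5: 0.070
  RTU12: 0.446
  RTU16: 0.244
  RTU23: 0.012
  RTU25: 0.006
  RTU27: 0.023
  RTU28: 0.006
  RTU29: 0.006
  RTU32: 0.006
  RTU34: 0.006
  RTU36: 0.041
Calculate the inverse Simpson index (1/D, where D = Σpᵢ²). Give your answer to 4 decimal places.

3.5231

D = 0.134² + 0.07² + 0.446² + 0.244² + 0.012² + 0.006² + 0.023² + 0.006² + 0.006² + 0.006² + 0.006² + 0.041² = 0.01795600 + 0.00490000 + 0.19891600 + 0.05953600 + 0.00014400 + 0.00003600 + 0.00052900 + 0.00003600 + 0.00003600 + 0.00003600 + 0.00003600 + 0.00168100 = 0.28384200 (working shown to 8 dp, full precision carried).
So 1/D = 3.523087, i.e. 3.5231 to 4 decimal places.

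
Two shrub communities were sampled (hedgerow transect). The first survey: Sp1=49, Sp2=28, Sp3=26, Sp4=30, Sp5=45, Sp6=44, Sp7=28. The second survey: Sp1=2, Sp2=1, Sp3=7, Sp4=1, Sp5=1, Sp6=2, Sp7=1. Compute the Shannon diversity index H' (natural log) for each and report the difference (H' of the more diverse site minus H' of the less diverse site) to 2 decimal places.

The first survey: N=250, proportions 0.196, 0.112, 0.104, 0.12, 0.18, 0.176, 0.112, giving H' = 1.9140 (working shown to 4 dp, full precision carried).
The second survey: N=15, proportions 0.1333, 0.0667, 0.4667, 0.0667, 0.0667, 0.1333, 0.0667, giving H' = 1.6151.
Difference = |1.9140 − 1.6151| = 0.2989, i.e. 0.30 to 2 decimal places.

0.30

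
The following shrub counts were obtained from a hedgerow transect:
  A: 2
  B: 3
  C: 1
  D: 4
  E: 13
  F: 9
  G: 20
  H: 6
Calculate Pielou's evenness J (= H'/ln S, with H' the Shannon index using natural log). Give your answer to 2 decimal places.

Total N = 2+3+1+4+13+9+20+6 = 58, so the proportions are 0.0345, 0.0517, 0.0172, 0.069, 0.2241, 0.1552, 0.3448, 0.1034 (working shown to 4 dp, full precision carried).
H' = −Σ pᵢ ln pᵢ = −((-0.1161) + (-0.1532) + (-0.0700) + (-0.1844) + (-0.3352) + (-0.2891) + (-0.3671) + (-0.2347)) = 1.7499.
With S = 8 species, ln S = 2.0794, so J = 1.7499/2.0794 = 0.8415, i.e. 0.84 to 2 decimal places.

0.84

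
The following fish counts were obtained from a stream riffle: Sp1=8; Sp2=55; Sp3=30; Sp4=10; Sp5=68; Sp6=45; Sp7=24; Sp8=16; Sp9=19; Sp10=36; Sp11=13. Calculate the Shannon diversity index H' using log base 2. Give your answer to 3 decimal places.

3.178

Total N = 8+55+30+10+68+45+24+16+19+36+13 = 324, so the proportions are 0.02469, 0.16975, 0.09259, 0.03086, 0.20988, 0.13889, 0.07407, 0.04938, 0.05864, 0.11111, 0.04012 (working shown to 5 dp, full precision carried).
Each pᵢ log₂ pᵢ term: 0.02469×(-5.33985)=-0.13185, 0.16975×(-2.55849)=-0.43431, 0.09259×(-3.43296)=-0.31787, 0.03086×(-5.01792)=-0.15487, 0.20988×(-2.25239)=-0.47272, 0.13889×(-2.84800)=-0.39556, 0.07407×(-3.75489)=-0.27814, 0.04938×(-4.33985)=-0.21431, 0.05864×(-4.09192)=-0.23996, 0.11111×(-3.16993)=-0.35221, 0.04012×(-4.63941)=-0.18615.
Sum = -3.17795, so H' = 3.178.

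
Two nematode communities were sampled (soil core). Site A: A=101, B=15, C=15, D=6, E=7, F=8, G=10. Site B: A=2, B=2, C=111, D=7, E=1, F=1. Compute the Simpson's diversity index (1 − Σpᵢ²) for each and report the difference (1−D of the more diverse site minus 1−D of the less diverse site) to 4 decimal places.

0.3898

Site A: N=162, proportions 0.623457, 0.092593, 0.092593, 0.037037, 0.04321, 0.049383, 0.061728, giving 1−D = 0.584667 (working shown to 6 dp, full precision carried).
Site B: N=124, proportions 0.016129, 0.016129, 0.895161, 0.056452, 0.008065, 0.008065, giving 1−D = 0.194849.
Difference = |0.584667 − 0.194849| = 0.389818, i.e. 0.3898 to 4 decimal places.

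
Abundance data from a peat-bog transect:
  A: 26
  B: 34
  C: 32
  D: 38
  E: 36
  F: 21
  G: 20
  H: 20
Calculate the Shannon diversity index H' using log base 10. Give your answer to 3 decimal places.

0.890

Total N = 26+34+32+38+36+21+20+20 = 227, so the proportions are 0.11454, 0.14978, 0.14097, 0.1674, 0.15859, 0.09251, 0.08811, 0.08811 (working shown to 5 dp, full precision carried).
Each pᵢ log₁₀ pᵢ term: 0.11454×(-0.94105)=-0.10779, 0.14978×(-0.82455)=-0.12350, 0.14097×(-0.85088)=-0.11995, 0.1674×(-0.77624)=-0.12994, 0.15859×(-0.79972)=-0.12683, 0.09251×(-1.03381)=-0.09564, 0.08811×(-1.05500)=-0.09295, 0.08811×(-1.05500)=-0.09295.
Sum = -0.88955, so H' = 0.890.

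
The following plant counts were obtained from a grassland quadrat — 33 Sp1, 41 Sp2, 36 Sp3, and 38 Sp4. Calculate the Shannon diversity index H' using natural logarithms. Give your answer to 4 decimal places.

Total N = 33+41+36+38 = 148, so the proportions are 0.222973, 0.277027, 0.243243, 0.256757 (working shown to 6 dp, full precision carried).
Each pᵢ ln pᵢ term: 0.222973×(-1.500705)=-0.334617, 0.277027×(-1.283640)=-0.355603, 0.243243×(-1.413693)=-0.343871, 0.256757×(-1.359626)=-0.349093.
Sum = -1.383184, so H' = 1.3832.

1.3832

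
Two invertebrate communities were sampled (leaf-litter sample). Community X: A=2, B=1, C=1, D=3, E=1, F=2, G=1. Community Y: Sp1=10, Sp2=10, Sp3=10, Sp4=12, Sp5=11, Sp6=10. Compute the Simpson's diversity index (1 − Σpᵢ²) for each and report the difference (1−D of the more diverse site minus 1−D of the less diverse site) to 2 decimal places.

0.01

Community X: N=11, proportions 0.181818, 0.090909, 0.090909, 0.272727, 0.090909, 0.181818, 0.090909, giving 1−D = 0.826446 (working shown to 6 dp, full precision carried).
Community Y: N=63, proportions 0.15873, 0.15873, 0.15873, 0.190476, 0.174603, 0.15873, giving 1−D = 0.832451.
Difference = |0.826446 − 0.832451| = 0.006005, i.e. 0.01 to 2 decimal places.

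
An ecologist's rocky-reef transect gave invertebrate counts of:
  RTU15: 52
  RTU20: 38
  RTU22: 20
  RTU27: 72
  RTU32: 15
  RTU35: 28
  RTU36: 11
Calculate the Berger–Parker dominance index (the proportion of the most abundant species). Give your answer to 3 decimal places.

Total N = 52+38+20+72+15+28+11 = 236, so the proportions are 0.22034, 0.16102, 0.08475, 0.30508, 0.06356, 0.11864, 0.04661 (working shown to 5 dp, full precision carried).
The largest proportion is 0.30508, i.e. d = 0.305 to 3 decimal places.

0.305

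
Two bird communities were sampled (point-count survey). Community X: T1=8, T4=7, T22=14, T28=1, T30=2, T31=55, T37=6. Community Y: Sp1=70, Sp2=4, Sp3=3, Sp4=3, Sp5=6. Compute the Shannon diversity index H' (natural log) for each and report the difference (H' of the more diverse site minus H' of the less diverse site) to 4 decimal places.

Community X: N=93, proportions 0.086022, 0.075269, 0.150538, 0.010753, 0.021505, 0.591398, 0.064516, giving H' = 1.309547 (working shown to 6 dp, full precision carried).
Community Y: N=86, proportions 0.813953, 0.046512, 0.034884, 0.034884, 0.069767, giving H' = 0.730137.
Difference = |1.309547 − 0.730137| = 0.579410, i.e. 0.5794 to 4 decimal places.

0.5794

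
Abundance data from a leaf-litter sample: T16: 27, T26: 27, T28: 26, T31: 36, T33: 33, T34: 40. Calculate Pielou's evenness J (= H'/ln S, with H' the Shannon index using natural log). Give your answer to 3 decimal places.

Total N = 27+27+26+36+33+40 = 189, so the proportions are 0.14286, 0.14286, 0.13757, 0.19048, 0.1746, 0.21164 (working shown to 5 dp, full precision carried).
H' = −Σ pᵢ ln pᵢ = −((-0.27799) + (-0.27799) + (-0.27288) + (-0.31585) + (-0.30472) + (-0.32865)) = 1.77808.
With S = 6 species, ln S = 1.79176, so J = 1.77808/1.79176 = 0.99237, i.e. 0.992 to 3 decimal places.

0.992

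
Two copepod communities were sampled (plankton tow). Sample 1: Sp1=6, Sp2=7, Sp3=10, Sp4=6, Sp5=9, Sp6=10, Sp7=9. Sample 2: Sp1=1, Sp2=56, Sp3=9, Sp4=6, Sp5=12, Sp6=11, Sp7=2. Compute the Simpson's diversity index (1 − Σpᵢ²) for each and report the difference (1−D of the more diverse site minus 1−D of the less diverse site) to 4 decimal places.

0.2258

Sample 1: N=57, proportions 0.105263, 0.122807, 0.175439, 0.105263, 0.157895, 0.175439, 0.157895, giving 1−D = 0.851339 (working shown to 6 dp, full precision carried).
Sample 2: N=97, proportions 0.010309, 0.57732, 0.092784, 0.061856, 0.123711, 0.113402, 0.020619, giving 1−D = 0.625571.
Difference = |0.851339 − 0.625571| = 0.225768, i.e. 0.2258 to 4 decimal places.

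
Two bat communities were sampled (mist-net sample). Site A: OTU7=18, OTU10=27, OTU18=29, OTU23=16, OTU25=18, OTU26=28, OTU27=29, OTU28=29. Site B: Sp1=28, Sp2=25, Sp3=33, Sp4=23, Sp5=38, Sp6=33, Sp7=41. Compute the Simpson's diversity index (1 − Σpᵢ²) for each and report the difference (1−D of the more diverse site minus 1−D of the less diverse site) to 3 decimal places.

0.017

Site A: N=194, proportions 0.09278, 0.13918, 0.14948, 0.08247, 0.09278, 0.14433, 0.14948, 0.14948, giving 1−D = 0.86874 (working shown to 5 dp, full precision carried).
Site B: N=221, proportions 0.1267, 0.11312, 0.14932, 0.10407, 0.17195, 0.14932, 0.18552, giving 1−D = 0.85174.
Difference = |0.86874 − 0.85174| = 0.01700, i.e. 0.017 to 3 decimal places.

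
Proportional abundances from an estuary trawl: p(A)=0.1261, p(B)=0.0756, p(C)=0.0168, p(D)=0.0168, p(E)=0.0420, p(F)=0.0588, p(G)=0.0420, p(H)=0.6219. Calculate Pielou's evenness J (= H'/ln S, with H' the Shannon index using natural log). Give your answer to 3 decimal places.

0.636

H' = −Σ pᵢ ln pᵢ = −((-0.26111) + (-0.19522) + (-0.06865) + (-0.06865) + (-0.13314) + (-0.16662) + (-0.13314) + (-0.29539)) = 1.32193 (working shown to 5 dp, full precision carried).
With S = 8 species, ln S = 2.07944, so J = 1.32193/2.07944 = 0.63571, i.e. 0.636 to 3 decimal places.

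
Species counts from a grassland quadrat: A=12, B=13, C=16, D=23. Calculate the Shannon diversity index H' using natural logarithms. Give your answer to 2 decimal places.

1.35

Total N = 12+13+16+23 = 64, so the proportions are 0.1875, 0.2031, 0.25, 0.3594 (working shown to 4 dp, full precision carried).
Each pᵢ ln pᵢ term: 0.1875×(-1.6740)=-0.3139, 0.2031×(-1.5939)=-0.3238, 0.25×(-1.3863)=-0.3466, 0.3594×(-1.0234)=-0.3678.
Sum = -1.3520, so H' = 1.35.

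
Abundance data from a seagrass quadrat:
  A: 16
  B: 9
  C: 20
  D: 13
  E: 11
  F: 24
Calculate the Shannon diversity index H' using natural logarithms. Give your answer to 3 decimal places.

1.736

Total N = 16+9+20+13+11+24 = 93, so the proportions are 0.17204, 0.09677, 0.21505, 0.13978, 0.11828, 0.25806 (working shown to 5 dp, full precision carried).
Each pᵢ ln pᵢ term: 0.17204×(-1.76001)=-0.30280, 0.09677×(-2.33537)=-0.22600, 0.21505×(-1.53687)=-0.33051, 0.13978×(-1.96765)=-0.27505, 0.11828×(-2.13470)=-0.25249, 0.25806×(-1.35455)=-0.34956.
Sum = -1.73641, so H' = 1.736.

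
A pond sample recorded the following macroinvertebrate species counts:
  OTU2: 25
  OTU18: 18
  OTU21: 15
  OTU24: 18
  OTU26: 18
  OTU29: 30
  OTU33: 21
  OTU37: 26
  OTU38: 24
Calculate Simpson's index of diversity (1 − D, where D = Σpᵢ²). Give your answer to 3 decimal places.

Total N = 25+18+15+18+18+30+21+26+24 = 195, so the proportions are 0.12821, 0.09231, 0.07692, 0.09231, 0.09231, 0.15385, 0.10769, 0.13333, 0.12308 (working shown to 5 dp, full precision carried).
D = 0.12821² + 0.09231² + 0.07692² + 0.09231² + 0.09231² + 0.15385² + 0.10769² + 0.13333² + 0.12308² = 0.01644 + 0.00852 + 0.00592 + 0.00852 + 0.00852 + 0.02367 + 0.01160 + 0.01778 + 0.01515 = 0.11611.
So 1 − D = 0.88389, i.e. 0.884 to 3 decimal places.

0.884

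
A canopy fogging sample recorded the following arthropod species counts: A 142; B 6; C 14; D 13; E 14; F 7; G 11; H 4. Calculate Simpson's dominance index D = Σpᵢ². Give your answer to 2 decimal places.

Total N = 142+6+14+13+14+7+11+4 = 211, so the proportions are 0.673, 0.0284, 0.0664, 0.0616, 0.0664, 0.0332, 0.0521, 0.019 (working shown to 4 dp, full precision carried).
D = 0.673² + 0.0284² + 0.0664² + 0.0616² + 0.0664² + 0.0332² + 0.0521² + 0.019² = 0.4529 + 0.0008 + 0.0044 + 0.0038 + 0.0044 + 0.0011 + 0.0027 + 0.0004 = 0.4705.
To 2 decimal places, D = 0.47.

0.47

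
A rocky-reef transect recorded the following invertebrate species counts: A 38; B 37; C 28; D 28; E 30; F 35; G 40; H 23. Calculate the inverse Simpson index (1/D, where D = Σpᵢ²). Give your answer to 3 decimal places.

Total N = 38+37+28+28+30+35+40+23 = 259, so the proportions are 0.14671815, 0.14285714, 0.10810811, 0.10810811, 0.11583012, 0.13513514, 0.15444015, 0.08880309 (working shown to 8 dp, full precision carried).
D = 0.14671815² + 0.14285714² + 0.10810811² + 0.10810811² + 0.11583012² + 0.13513514² + 0.15444015² + 0.08880309² = 0.02152621 + 0.02040816 + 0.01168736 + 0.01168736 + 0.01341662 + 0.01826150 + 0.02385176 + 0.00788599 = 0.12872497.
So 1/D = 7.768500, i.e. 7.769 to 3 decimal places.

7.769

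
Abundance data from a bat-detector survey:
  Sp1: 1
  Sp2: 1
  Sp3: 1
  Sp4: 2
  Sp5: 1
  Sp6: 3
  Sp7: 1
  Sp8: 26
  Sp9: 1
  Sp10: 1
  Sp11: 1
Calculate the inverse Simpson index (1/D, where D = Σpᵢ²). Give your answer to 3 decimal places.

2.182

Total N = 1+1+1+2+1+3+1+26+1+1+1 = 39, so the proportions are 0.025641, 0.025641, 0.025641, 0.051282, 0.025641, 0.076923, 0.025641, 0.666667, 0.025641, 0.025641, 0.025641 (working shown to 6 dp, full precision carried).
D = 0.025641² + 0.025641² + 0.025641² + 0.051282² + 0.025641² + 0.076923² + 0.025641² + 0.666667² + 0.025641² + 0.025641² + 0.025641² = 0.000657 + 0.000657 + 0.000657 + 0.002630 + 0.000657 + 0.005917 + 0.000657 + 0.444444 + 0.000657 + 0.000657 + 0.000657 = 0.458251.
So 1/D = 2.18221, i.e. 2.182 to 3 decimal places.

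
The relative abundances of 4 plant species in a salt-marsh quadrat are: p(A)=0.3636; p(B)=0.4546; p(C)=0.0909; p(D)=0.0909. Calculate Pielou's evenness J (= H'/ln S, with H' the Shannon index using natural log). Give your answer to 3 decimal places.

H' = −Σ pᵢ ln pᵢ = −((-0.36785) + (-0.35838) + (-0.21798) + (-0.21798)) = 1.16219 (working shown to 5 dp, full precision carried).
With S = 4 species, ln S = 1.38629, so J = 1.16219/1.38629 = 0.83834, i.e. 0.838 to 3 decimal places.

0.838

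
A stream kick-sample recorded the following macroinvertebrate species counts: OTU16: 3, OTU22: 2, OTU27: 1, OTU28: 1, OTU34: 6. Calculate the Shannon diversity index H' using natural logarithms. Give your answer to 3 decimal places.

Total N = 3+2+1+1+6 = 13, so the proportions are 0.23077, 0.15385, 0.07692, 0.07692, 0.46154 (working shown to 5 dp, full precision carried).
Each pᵢ ln pᵢ term: 0.23077×(-1.46634)=-0.33839, 0.15385×(-1.87180)=-0.28797, 0.07692×(-2.56495)=-0.19730, 0.07692×(-2.56495)=-0.19730, 0.46154×(-0.77319)=-0.35686.
Sum = -1.37782, so H' = 1.378.

1.378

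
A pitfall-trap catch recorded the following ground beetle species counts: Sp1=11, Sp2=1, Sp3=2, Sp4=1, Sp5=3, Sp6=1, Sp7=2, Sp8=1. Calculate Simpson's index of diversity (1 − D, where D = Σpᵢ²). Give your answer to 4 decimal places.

0.7066

Total N = 11+1+2+1+3+1+2+1 = 22, so the proportions are 0.5, 0.045455, 0.090909, 0.045455, 0.136364, 0.045455, 0.090909, 0.045455 (working shown to 6 dp, full precision carried).
D = 0.5² + 0.045455² + 0.090909² + 0.045455² + 0.136364² + 0.045455² + 0.090909² + 0.045455² = 0.250000 + 0.002066 + 0.008264 + 0.002066 + 0.018595 + 0.002066 + 0.008264 + 0.002066 = 0.293388.
So 1 − D = 0.706612, i.e. 0.7066 to 4 decimal places.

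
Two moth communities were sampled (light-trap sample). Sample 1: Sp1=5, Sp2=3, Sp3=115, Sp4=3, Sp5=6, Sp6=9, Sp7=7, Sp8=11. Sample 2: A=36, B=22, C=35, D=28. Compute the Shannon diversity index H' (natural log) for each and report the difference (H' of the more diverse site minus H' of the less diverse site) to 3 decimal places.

0.267

Sample 1: N=159, proportions 0.03145, 0.01887, 0.72327, 0.01887, 0.03774, 0.0566, 0.04403, 0.06918, giving H' = 1.10142 (working shown to 5 dp, full precision carried).
Sample 2: N=121, proportions 0.29752, 0.18182, 0.28926, 0.2314, giving H' = 1.36812.
Difference = |1.10142 − 1.36812| = 0.26670, i.e. 0.267 to 3 decimal places.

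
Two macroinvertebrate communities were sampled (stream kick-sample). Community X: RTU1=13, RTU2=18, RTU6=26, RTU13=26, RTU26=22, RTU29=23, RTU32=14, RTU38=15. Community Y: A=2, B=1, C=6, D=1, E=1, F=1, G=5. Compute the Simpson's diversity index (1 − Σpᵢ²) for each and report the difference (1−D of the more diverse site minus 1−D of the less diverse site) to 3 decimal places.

Community X: N=157, proportions 0.0828025, 0.1146497, 0.1656051, 0.1656051, 0.1401274, 0.1464968, 0.089172, 0.0955414, giving 1−D = 0.8669723 (working shown to 7 dp, full precision carried).
Community Y: N=17, proportions 0.1176471, 0.0588235, 0.3529412, 0.0588235, 0.0588235, 0.0588235, 0.2941176, giving 1−D = 0.7612457.
Difference = |0.8669723 − 0.7612457| = 0.1057266, i.e. 0.106 to 3 decimal places.

0.106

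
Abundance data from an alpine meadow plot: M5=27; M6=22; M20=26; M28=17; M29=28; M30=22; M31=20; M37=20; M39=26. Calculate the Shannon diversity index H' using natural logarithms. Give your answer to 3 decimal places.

2.185

Total N = 27+22+26+17+28+22+20+20+26 = 208, so the proportions are 0.12981, 0.10577, 0.125, 0.08173, 0.13462, 0.10577, 0.09615, 0.09615, 0.125 (working shown to 5 dp, full precision carried).
Each pᵢ ln pᵢ term: 0.12981×(-2.04170)=-0.26503, 0.10577×(-2.24650)=-0.23761, 0.125×(-2.07944)=-0.25993, 0.08173×(-2.50432)=-0.20468, 0.13462×(-2.00533)=-0.26995, 0.10577×(-2.24650)=-0.23761, 0.09615×(-2.34181)=-0.22517, 0.09615×(-2.34181)=-0.22517, 0.125×(-2.07944)=-0.25993.
Sum = -2.18509, so H' = 2.185.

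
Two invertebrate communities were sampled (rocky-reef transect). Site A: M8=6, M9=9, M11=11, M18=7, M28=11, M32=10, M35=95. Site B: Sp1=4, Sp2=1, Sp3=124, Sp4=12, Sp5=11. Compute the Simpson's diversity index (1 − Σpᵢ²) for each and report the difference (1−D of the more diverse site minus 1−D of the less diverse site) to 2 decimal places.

Site A: N=149, proportions 0.0403, 0.0604, 0.0738, 0.047, 0.0738, 0.0671, 0.6376, giving 1−D = 0.5706 (working shown to 4 dp, full precision carried).
Site B: N=152, proportions 0.0263, 0.0066, 0.8158, 0.0789, 0.0724, giving 1−D = 0.3223.
Difference = |0.5706 − 0.3223| = 0.2483, i.e. 0.25 to 2 decimal places.

0.25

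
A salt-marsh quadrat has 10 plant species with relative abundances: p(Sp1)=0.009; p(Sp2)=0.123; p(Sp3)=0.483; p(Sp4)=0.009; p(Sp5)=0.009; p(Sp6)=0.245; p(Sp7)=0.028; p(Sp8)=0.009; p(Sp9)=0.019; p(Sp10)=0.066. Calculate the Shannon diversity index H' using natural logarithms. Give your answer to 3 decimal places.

1.478

Each pᵢ ln pᵢ term (working shown to 5 dp, full precision carried): 0.009×(-4.71053)=-0.04239, 0.123×(-2.09557)=-0.25776, 0.483×(-0.72774)=-0.35150, 0.009×(-4.71053)=-0.04239, 0.009×(-4.71053)=-0.04239, 0.245×(-1.40650)=-0.34459, 0.028×(-3.57555)=-0.10012, 0.009×(-4.71053)=-0.04239, 0.019×(-3.96332)=-0.07530, 0.066×(-2.71810)=-0.17939.
Sum = -1.47824, so H' = 1.478.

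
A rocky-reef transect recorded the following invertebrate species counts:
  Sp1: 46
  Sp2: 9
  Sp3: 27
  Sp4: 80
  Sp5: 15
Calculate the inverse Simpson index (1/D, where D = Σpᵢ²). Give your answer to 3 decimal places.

3.280

Total N = 46+9+27+80+15 = 177, so the proportions are 0.259887, 0.0508475, 0.1525424, 0.4519774, 0.0847458 (working shown to 7 dp, full precision carried).
D = 0.259887² + 0.0508475² + 0.1525424² + 0.4519774² + 0.0847458² = 0.0675413 + 0.0025855 + 0.0232692 + 0.2042836 + 0.0071818 = 0.3048613.
So 1/D = 3.28018, i.e. 3.280 to 3 decimal places.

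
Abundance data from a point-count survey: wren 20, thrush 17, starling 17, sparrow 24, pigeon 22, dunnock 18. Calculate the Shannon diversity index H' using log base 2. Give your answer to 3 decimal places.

Total N = 20+17+17+24+22+18 = 118, so the proportions are 0.16949, 0.14407, 0.14407, 0.20339, 0.18644, 0.15254 (working shown to 5 dp, full precision carried).
Each pᵢ log₂ pᵢ term: 0.16949×(-2.56071)=-0.43402, 0.14407×(-2.79518)=-0.40270, 0.14407×(-2.79518)=-0.40270, 0.20339×(-2.29768)=-0.46732, 0.18644×(-2.42321)=-0.45179, 0.15254×(-2.71272)=-0.41380.
Sum = -2.57232, so H' = 2.572.

2.572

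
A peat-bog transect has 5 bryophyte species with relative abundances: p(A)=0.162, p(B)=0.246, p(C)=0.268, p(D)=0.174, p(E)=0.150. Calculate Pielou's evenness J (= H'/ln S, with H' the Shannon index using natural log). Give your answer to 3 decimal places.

H' = −Σ pᵢ ln pᵢ = −((-0.29487) + (-0.34500) + (-0.35289) + (-0.30427) + (-0.28457)) = 1.58160 (working shown to 5 dp, full precision carried).
With S = 5 species, ln S = 1.60944, so J = 1.58160/1.60944 = 0.98270, i.e. 0.983 to 3 decimal places.

0.983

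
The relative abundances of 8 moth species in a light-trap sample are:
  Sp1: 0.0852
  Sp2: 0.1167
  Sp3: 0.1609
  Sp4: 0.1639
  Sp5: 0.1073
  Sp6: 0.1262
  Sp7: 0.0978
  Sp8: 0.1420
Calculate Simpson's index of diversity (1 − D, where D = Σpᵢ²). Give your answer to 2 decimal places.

0.87

D = 0.0852² + 0.1167² + 0.1609² + 0.1639² + 0.1073² + 0.1262² + 0.0978² + 0.142² = 0.0073 + 0.0136 + 0.0259 + 0.0269 + 0.0115 + 0.0159 + 0.0096 + 0.0202 = 0.1308 (working shown to 4 dp, full precision carried).
So 1 − D = 0.8692, i.e. 0.87 to 2 decimal places.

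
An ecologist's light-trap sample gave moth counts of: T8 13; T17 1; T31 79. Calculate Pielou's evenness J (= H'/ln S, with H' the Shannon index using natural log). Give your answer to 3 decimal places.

0.421

Total N = 13+1+79 = 93, so the proportions are 0.13978, 0.01075, 0.84946 (working shown to 5 dp, full precision carried).
H' = −Σ pᵢ ln pᵢ = −((-0.27505) + (-0.04874) + (-0.13859)) = 0.46238.
With S = 3 species, ln S = 1.09861, so J = 0.46238/1.09861 = 0.42087, i.e. 0.421 to 3 decimal places.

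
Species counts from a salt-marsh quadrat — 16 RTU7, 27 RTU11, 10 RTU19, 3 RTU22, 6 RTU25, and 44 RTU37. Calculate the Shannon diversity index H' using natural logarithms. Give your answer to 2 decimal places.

Total N = 16+27+10+3+6+44 = 106, so the proportions are 0.1509, 0.2547, 0.0943, 0.0283, 0.0566, 0.4151 (working shown to 4 dp, full precision carried).
Each pᵢ ln pᵢ term: 0.1509×(-1.8909)=-0.2854, 0.2547×(-1.3676)=-0.3484, 0.0943×(-2.3609)=-0.2227, 0.0283×(-3.5648)=-0.1009, 0.0566×(-2.8717)=-0.1625, 0.4151×(-0.8792)=-0.3650.
Sum = -1.4849, so H' = 1.48.

1.48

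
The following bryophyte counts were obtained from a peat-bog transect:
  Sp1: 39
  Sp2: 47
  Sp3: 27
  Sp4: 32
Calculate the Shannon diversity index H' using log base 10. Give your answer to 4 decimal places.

0.5927

Total N = 39+47+27+32 = 145, so the proportions are 0.268966, 0.324138, 0.186207, 0.22069 (working shown to 6 dp, full precision carried).
Each pᵢ log₁₀ pᵢ term: 0.268966×(-0.570303)=-0.153392, 0.324138×(-0.489270)=-0.158591, 0.186207×(-0.730004)=-0.135932, 0.22069×(-0.656218)=-0.144821.
Sum = -0.592735, so H' = 0.5927.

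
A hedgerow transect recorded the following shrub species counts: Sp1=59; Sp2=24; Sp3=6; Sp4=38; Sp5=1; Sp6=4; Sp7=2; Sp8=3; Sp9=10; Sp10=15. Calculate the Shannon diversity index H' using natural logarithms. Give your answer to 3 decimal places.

Total N = 59+24+6+38+1+4+2+3+10+15 = 162, so the proportions are 0.3642, 0.14815, 0.03704, 0.23457, 0.00617, 0.02469, 0.01235, 0.01852, 0.06173, 0.09259 (working shown to 5 dp, full precision carried).
Each pᵢ ln pᵢ term: 0.3642×(-1.01006)=-0.36786, 0.14815×(-1.90954)=-0.28290, 0.03704×(-3.29584)=-0.12207, 0.23457×(-1.45001)=-0.34013, 0.00617×(-5.08760)=-0.03140, 0.02469×(-3.70130)=-0.09139, 0.01235×(-4.39445)=-0.05425, 0.01852×(-3.98898)=-0.07387, 0.06173×(-2.78501)=-0.17191, 0.09259×(-2.37955)=-0.22033.
Sum = -1.75611, so H' = 1.756.

1.756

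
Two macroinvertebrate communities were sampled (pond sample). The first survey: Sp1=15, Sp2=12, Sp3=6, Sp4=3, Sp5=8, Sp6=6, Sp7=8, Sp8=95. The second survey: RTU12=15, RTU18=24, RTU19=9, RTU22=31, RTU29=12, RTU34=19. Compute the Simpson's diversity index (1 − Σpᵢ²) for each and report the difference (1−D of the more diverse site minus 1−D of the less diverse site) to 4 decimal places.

The first survey: N=153, proportions 0.098039, 0.078431, 0.039216, 0.019608, 0.052288, 0.039216, 0.052288, 0.620915, giving 1−D = 0.589773 (working shown to 6 dp, full precision carried).
The second survey: N=110, proportions 0.136364, 0.218182, 0.081818, 0.281818, 0.109091, 0.172727, giving 1−D = 0.805950.
Difference = |0.589773 − 0.805950| = 0.216177, i.e. 0.2162 to 4 decimal places.

0.2162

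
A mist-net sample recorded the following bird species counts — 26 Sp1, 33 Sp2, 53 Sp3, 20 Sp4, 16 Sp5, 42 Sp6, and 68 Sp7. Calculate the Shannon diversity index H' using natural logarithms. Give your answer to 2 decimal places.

1.84

Total N = 26+33+53+20+16+42+68 = 258, so the proportions are 0.1008, 0.1279, 0.2054, 0.0775, 0.062, 0.1628, 0.2636 (working shown to 4 dp, full precision carried).
Each pᵢ ln pᵢ term: 0.1008×(-2.2949)=-0.2313, 0.1279×(-2.0565)=-0.2630, 0.2054×(-1.5827)=-0.3251, 0.0775×(-2.5572)=-0.1982, 0.062×(-2.7804)=-0.1724, 0.1628×(-1.8153)=-0.2955, 0.2636×(-1.3335)=-0.3515.
Sum = -1.8370, so H' = 1.84.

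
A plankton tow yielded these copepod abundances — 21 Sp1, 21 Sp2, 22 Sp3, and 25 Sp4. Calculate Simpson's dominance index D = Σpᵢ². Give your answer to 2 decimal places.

Total N = 21+21+22+25 = 89, so the proportions are 0.236, 0.236, 0.2472, 0.2809 (working shown to 4 dp, full precision carried).
D = 0.236² + 0.236² + 0.2472² + 0.2809² = 0.0557 + 0.0557 + 0.0611 + 0.0789 = 0.2514.
To 2 decimal places, D = 0.25.

0.25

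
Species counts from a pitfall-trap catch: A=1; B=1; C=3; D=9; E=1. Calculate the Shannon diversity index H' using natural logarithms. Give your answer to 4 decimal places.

1.1700

Total N = 1+1+3+9+1 = 15, so the proportions are 0.066667, 0.066667, 0.2, 0.6, 0.066667 (working shown to 6 dp, full precision carried).
Each pᵢ ln pᵢ term: 0.066667×(-2.708050)=-0.180537, 0.066667×(-2.708050)=-0.180537, 0.2×(-1.609438)=-0.321888, 0.6×(-0.510826)=-0.306495, 0.066667×(-2.708050)=-0.180537.
Sum = -1.169993, so H' = 1.1700.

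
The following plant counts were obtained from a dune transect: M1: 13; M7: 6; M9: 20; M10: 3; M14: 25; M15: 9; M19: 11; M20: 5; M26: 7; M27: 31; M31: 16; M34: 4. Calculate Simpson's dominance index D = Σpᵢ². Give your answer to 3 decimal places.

Total N = 13+6+20+3+25+9+11+5+7+31+16+4 = 150, so the proportions are 0.08667, 0.04, 0.13333, 0.02, 0.16667, 0.06, 0.07333, 0.03333, 0.04667, 0.20667, 0.10667, 0.02667 (working shown to 5 dp, full precision carried).
D = 0.08667² + 0.04² + 0.13333² + 0.02² + 0.16667² + 0.06² + 0.07333² + 0.03333² + 0.04667² + 0.20667² + 0.10667² + 0.02667² = 0.00751 + 0.00160 + 0.01778 + 0.00040 + 0.02778 + 0.00360 + 0.00538 + 0.00111 + 0.00218 + 0.04271 + 0.01138 + 0.00071 = 0.12213.
To 3 decimal places, D = 0.122.

0.122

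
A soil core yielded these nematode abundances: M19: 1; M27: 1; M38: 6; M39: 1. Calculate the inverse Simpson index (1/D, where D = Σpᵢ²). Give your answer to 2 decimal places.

Total N = 1+1+6+1 = 9, so the proportions are 0.11111, 0.11111, 0.66667, 0.11111 (working shown to 5 dp, full precision carried).
D = 0.11111² + 0.11111² + 0.66667² + 0.11111² = 0.01235 + 0.01235 + 0.44444 + 0.01235 = 0.48148.
So 1/D = 2.0769, i.e. 2.08 to 2 decimal places.

2.08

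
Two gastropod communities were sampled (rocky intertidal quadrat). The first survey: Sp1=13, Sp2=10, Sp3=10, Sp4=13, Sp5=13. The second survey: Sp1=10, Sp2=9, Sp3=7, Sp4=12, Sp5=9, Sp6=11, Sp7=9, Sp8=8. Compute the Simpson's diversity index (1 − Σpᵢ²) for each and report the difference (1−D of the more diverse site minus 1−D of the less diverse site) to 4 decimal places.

0.0749

The first survey: N=59, proportions 0.220339, 0.169492, 0.169492, 0.220339, 0.220339, giving 1−D = 0.796897 (working shown to 6 dp, full precision carried).
The second survey: N=75, proportions 0.133333, 0.12, 0.093333, 0.16, 0.12, 0.146667, 0.12, 0.106667, giving 1−D = 0.871822.
Difference = |0.796897 − 0.871822| = 0.074925, i.e. 0.0749 to 4 decimal places.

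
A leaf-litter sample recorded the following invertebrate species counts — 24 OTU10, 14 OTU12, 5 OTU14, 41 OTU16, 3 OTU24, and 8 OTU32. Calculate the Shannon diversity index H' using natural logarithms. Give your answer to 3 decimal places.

Total N = 24+14+5+41+3+8 = 95, so the proportions are 0.25263, 0.14737, 0.05263, 0.43158, 0.03158, 0.08421 (working shown to 5 dp, full precision carried).
Each pᵢ ln pᵢ term: 0.25263×(-1.37582)=-0.34758, 0.14737×(-1.91482)=-0.28218, 0.05263×(-2.94444)=-0.15497, 0.43158×(-0.84030)=-0.36266, 0.03158×(-3.45526)=-0.10911, 0.08421×(-2.47444)=-0.20837.
Sum = -1.46488, so H' = 1.465.

1.465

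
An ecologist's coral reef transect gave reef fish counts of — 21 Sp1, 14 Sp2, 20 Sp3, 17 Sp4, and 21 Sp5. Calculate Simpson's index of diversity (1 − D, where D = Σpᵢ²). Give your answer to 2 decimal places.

0.80

Total N = 21+14+20+17+21 = 93, so the proportions are 0.2258, 0.1505, 0.2151, 0.1828, 0.2258 (working shown to 4 dp, full precision carried).
D = 0.2258² + 0.1505² + 0.2151² + 0.1828² + 0.2258² = 0.0510 + 0.0227 + 0.0462 + 0.0334 + 0.0510 = 0.2043.
So 1 − D = 0.7957, i.e. 0.80 to 2 decimal places.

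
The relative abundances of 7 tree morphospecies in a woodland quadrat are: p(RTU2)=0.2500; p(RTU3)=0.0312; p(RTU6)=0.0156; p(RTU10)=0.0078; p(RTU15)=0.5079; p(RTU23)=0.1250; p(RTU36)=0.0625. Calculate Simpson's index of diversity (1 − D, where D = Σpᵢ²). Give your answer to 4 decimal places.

0.6587

D = 0.25² + 0.0312² + 0.0156² + 0.0078² + 0.5079² + 0.125² + 0.0625² = 0.062500 + 0.000973 + 0.000243 + 0.000061 + 0.257962 + 0.015625 + 0.003906 = 0.341271 (working shown to 6 dp, full precision carried).
So 1 − D = 0.658729, i.e. 0.6587 to 4 decimal places.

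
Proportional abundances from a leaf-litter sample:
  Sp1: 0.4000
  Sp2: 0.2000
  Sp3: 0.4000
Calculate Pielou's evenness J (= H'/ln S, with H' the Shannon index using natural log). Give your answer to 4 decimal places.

0.9602

H' = −Σ pᵢ ln pᵢ = −((-0.366516) + (-0.321888) + (-0.366516)) = 1.054920 (working shown to 6 dp, full precision carried).
With S = 3 species, ln S = 1.098612, so J = 1.054920/1.098612 = 0.960230, i.e. 0.9602 to 4 decimal places.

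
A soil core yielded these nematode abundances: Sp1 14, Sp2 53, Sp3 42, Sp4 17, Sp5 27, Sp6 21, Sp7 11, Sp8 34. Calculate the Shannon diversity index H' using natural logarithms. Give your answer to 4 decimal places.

Total N = 14+53+42+17+27+21+11+34 = 219, so the proportions are 0.063927, 0.242009, 0.191781, 0.077626, 0.123288, 0.09589, 0.050228, 0.155251 (working shown to 6 dp, full precision carried).
Each pᵢ ln pᵢ term: 0.063927×(-2.750014)=-0.175800, 0.242009×(-1.418780)=-0.343358, 0.191781×(-1.651402)=-0.316707, 0.077626×(-2.555858)=-0.198400, 0.123288×(-2.093235)=-0.258070, 0.09589×(-2.344549)=-0.224820, 0.050228×(-2.991176)=-0.150242, 0.155251×(-1.862711)=-0.289188.
Sum = -1.956585, so H' = 1.9566.

1.9566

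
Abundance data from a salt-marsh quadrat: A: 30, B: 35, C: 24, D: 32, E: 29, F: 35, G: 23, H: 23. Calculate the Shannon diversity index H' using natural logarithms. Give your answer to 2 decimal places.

2.07

Total N = 30+35+24+32+29+35+23+23 = 231, so the proportions are 0.1299, 0.1515, 0.1039, 0.1385, 0.1255, 0.1515, 0.0996, 0.0996 (working shown to 4 dp, full precision carried).
Each pᵢ ln pᵢ term: 0.1299×(-2.0412)=-0.2651, 0.1515×(-1.8871)=-0.2859, 0.1039×(-2.2644)=-0.2353, 0.1385×(-1.9767)=-0.2738, 0.1255×(-2.0751)=-0.2605, 0.1515×(-1.8871)=-0.2859, 0.0996×(-2.3069)=-0.2297, 0.0996×(-2.3069)=-0.2297.
Sum = -2.0659, so H' = 2.07.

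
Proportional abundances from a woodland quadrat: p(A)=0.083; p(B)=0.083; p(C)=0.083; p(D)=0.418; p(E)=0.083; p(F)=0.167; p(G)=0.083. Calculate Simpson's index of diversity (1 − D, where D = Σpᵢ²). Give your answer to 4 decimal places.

D = 0.083² + 0.083² + 0.083² + 0.418² + 0.083² + 0.167² + 0.083² = 0.006889 + 0.006889 + 0.006889 + 0.174724 + 0.006889 + 0.027889 + 0.006889 = 0.237058 (working shown to 6 dp, full precision carried).
So 1 − D = 0.762942, i.e. 0.7629 to 4 decimal places.

0.7629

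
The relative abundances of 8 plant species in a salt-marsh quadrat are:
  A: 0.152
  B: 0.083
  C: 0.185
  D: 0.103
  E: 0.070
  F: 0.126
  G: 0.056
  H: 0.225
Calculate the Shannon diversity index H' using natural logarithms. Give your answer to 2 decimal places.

Each pᵢ ln pᵢ term (working shown to 4 dp, full precision carried): 0.152×(-1.8839)=-0.2863, 0.083×(-2.4889)=-0.2066, 0.185×(-1.6874)=-0.3122, 0.103×(-2.2730)=-0.2341, 0.07×(-2.6593)=-0.1861, 0.126×(-2.0715)=-0.2610, 0.056×(-2.8824)=-0.1614, 0.225×(-1.4917)=-0.3356.
Sum = -1.9834, so H' = 1.98.

1.98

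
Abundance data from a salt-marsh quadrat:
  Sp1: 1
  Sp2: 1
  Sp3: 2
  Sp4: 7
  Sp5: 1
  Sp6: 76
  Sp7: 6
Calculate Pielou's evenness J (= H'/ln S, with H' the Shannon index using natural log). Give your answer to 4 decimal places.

0.3946

Total N = 1+1+2+7+1+76+6 = 94, so the proportions are 0.010638, 0.010638, 0.021277, 0.074468, 0.010638, 0.808511, 0.06383 (working shown to 6 dp, full precision carried).
H' = −Σ pᵢ ln pᵢ = −((-0.048333) + (-0.048333) + (-0.081918) + (-0.193422) + (-0.048333) + (-0.171858) + (-0.175630)) = 0.767827.
With S = 7 species, ln S = 1.945910, so J = 0.767827/1.945910 = 0.394585, i.e. 0.3946 to 4 decimal places.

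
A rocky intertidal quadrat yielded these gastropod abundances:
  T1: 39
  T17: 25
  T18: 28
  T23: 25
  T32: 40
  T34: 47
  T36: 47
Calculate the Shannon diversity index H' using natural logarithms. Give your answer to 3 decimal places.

1.914

Total N = 39+25+28+25+40+47+47 = 251, so the proportions are 0.15538, 0.0996, 0.11155, 0.0996, 0.15936, 0.18725, 0.18725 (working shown to 5 dp, full precision carried).
Each pᵢ ln pᵢ term: 0.15538×(-1.86189)=-0.28930, 0.0996×(-2.30658)=-0.22974, 0.11155×(-2.19325)=-0.24467, 0.0996×(-2.30658)=-0.22974, 0.15936×(-1.83657)=-0.29268, 0.18725×(-1.67531)=-0.31370, 0.18725×(-1.67531)=-0.31370.
Sum = -1.91353, so H' = 1.914.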